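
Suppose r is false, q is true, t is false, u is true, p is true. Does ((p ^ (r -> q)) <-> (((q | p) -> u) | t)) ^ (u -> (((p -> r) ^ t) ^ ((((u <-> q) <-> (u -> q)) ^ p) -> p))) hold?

Substituting r=0, q=1, t=0, u=1, p=1:
r -> q = 0 -> 1 = 1
p ^ (r -> q) = 1 ^ 1 = 0
q | p = 1 | 1 = 1
(q | p) -> u = 1 -> 1 = 1
((q | p) -> u) | t = 1 | 0 = 1
(p ^ (r -> q)) <-> (((q | p) -> u) | t) = 0 <-> 1 = 0
p -> r = 1 -> 0 = 0
(p -> r) ^ t = 0 ^ 0 = 0
u <-> q = 1 <-> 1 = 1
u -> q = 1 -> 1 = 1
(u <-> q) <-> (u -> q) = 1 <-> 1 = 1
((u <-> q) <-> (u -> q)) ^ p = 1 ^ 1 = 0
(((u <-> q) <-> (u -> q)) ^ p) -> p = 0 -> 1 = 1
((p -> r) ^ t) ^ ((((u <-> q) <-> (u -> q)) ^ p) -> p) = 0 ^ 1 = 1
u -> (((p -> r) ^ t) ^ ((((u <-> q) <-> (u -> q)) ^ p) -> p)) = 1 -> 1 = 1
((p ^ (r -> q)) <-> (((q | p) -> u) | t)) ^ (u -> (((p -> r) ^ t) ^ ((((u <-> q) <-> (u -> q)) ^ p) -> p))) = 0 ^ 1 = 1

1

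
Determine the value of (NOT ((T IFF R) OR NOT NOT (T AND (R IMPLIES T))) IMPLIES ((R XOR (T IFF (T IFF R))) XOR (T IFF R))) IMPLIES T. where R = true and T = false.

true

Substituting R=true, T=false:
T IFF R = false IFF true = false
R IMPLIES T = true IMPLIES false = false
T AND (R IMPLIES T) = false AND false = false
NOT (T AND (R IMPLIES T)) = NOT false = true
NOT NOT (T AND (R IMPLIES T)) = NOT true = false
(T IFF R) OR NOT NOT (T AND (R IMPLIES T)) = false OR false = false
NOT ((T IFF R) OR NOT NOT (T AND (R IMPLIES T))) = NOT false = true
T IFF R = false IFF true = false
T IFF (T IFF R) = false IFF false = true
R XOR (T IFF (T IFF R)) = true XOR true = false
T IFF R = false IFF true = false
(R XOR (T IFF (T IFF R))) XOR (T IFF R) = false XOR false = false
NOT ((T IFF R) OR NOT NOT (T AND (R IMPLIES T))) IMPLIES ((R XOR (T IFF (T IFF R))) XOR (T IFF R)) = true IMPLIES false = false
(NOT ((T IFF R) OR NOT NOT (T AND (R IMPLIES T))) IMPLIES ((R XOR (T IFF (T IFF R))) XOR (T IFF R))) IMPLIES T = false IMPLIES false = true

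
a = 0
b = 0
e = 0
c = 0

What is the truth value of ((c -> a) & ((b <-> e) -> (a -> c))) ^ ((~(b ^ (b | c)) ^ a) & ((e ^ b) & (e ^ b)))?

1

Substituting a=0, b=0, e=0, c=0:
c -> a = 0 -> 0 = 1
b <-> e = 0 <-> 0 = 1
a -> c = 0 -> 0 = 1
(b <-> e) -> (a -> c) = 1 -> 1 = 1
(c -> a) & ((b <-> e) -> (a -> c)) = 1 & 1 = 1
b | c = 0 | 0 = 0
b ^ (b | c) = 0 ^ 0 = 0
~(b ^ (b | c)) = ~0 = 1
~(b ^ (b | c)) ^ a = 1 ^ 0 = 1
e ^ b = 0 ^ 0 = 0
e ^ b = 0 ^ 0 = 0
(e ^ b) & (e ^ b) = 0 & 0 = 0
(~(b ^ (b | c)) ^ a) & ((e ^ b) & (e ^ b)) = 1 & 0 = 0
((c -> a) & ((b <-> e) -> (a -> c))) ^ ((~(b ^ (b | c)) ^ a) & ((e ^ b) & (e ^ b))) = 1 ^ 0 = 1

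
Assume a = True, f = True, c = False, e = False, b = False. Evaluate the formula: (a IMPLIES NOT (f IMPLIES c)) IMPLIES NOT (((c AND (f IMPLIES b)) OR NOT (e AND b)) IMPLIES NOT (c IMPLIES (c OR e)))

True

f IMPLIES c = True IMPLIES False = False
NOT (f IMPLIES c) = NOT False = True
a IMPLIES NOT (f IMPLIES c) = True IMPLIES True = True
f IMPLIES b = True IMPLIES False = False
c AND (f IMPLIES b) = False AND False = False
e AND b = False AND False = False
NOT (e AND b) = NOT False = True
(c AND (f IMPLIES b)) OR NOT (e AND b) = False OR True = True
c OR e = False OR False = False
c IMPLIES (c OR e) = False IMPLIES False = True
NOT (c IMPLIES (c OR e)) = NOT True = False
((c AND (f IMPLIES b)) OR NOT (e AND b)) IMPLIES NOT (c IMPLIES (c OR e)) = True IMPLIES False = False
NOT (((c AND (f IMPLIES b)) OR NOT (e AND b)) IMPLIES NOT (c IMPLIES (c OR e))) = NOT False = True
(a IMPLIES NOT (f IMPLIES c)) IMPLIES NOT (((c AND (f IMPLIES b)) OR NOT (e AND b)) IMPLIES NOT (c IMPLIES (c OR e))) = True IMPLIES True = True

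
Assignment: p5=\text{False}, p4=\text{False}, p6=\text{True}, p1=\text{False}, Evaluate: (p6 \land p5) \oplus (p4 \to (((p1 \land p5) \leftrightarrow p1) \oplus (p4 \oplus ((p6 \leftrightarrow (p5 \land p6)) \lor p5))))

Substituting p5=\text{False}, p4=\text{False}, p6=\text{True}, p1=\text{False}:
p6 \land p5 = \text{True} \land \text{False} = \text{False}
p1 \land p5 = \text{False} \land \text{False} = \text{False}
(p1 \land p5) \leftrightarrow p1 = \text{False} \leftrightarrow \text{False} = \text{True}
p5 \land p6 = \text{False} \land \text{True} = \text{False}
p6 \leftrightarrow (p5 \land p6) = \text{True} \leftrightarrow \text{False} = \text{False}
(p6 \leftrightarrow (p5 \land p6)) \lor p5 = \text{False} \lor \text{False} = \text{False}
p4 \oplus ((p6 \leftrightarrow (p5 \land p6)) \lor p5) = \text{False} \oplus \text{False} = \text{False}
((p1 \land p5) \leftrightarrow p1) \oplus (p4 \oplus ((p6 \leftrightarrow (p5 \land p6)) \lor p5)) = \text{True} \oplus \text{False} = \text{True}
p4 \to (((p1 \land p5) \leftrightarrow p1) \oplus (p4 \oplus ((p6 \leftrightarrow (p5 \land p6)) \lor p5))) = \text{False} \to \text{True} = \text{True}
(p6 \land p5) \oplus (p4 \to (((p1 \land p5) \leftrightarrow p1) \oplus (p4 \oplus ((p6 \leftrightarrow (p5 \land p6)) \lor p5)))) = \text{False} \oplus \text{True} = \text{True}

\text{True}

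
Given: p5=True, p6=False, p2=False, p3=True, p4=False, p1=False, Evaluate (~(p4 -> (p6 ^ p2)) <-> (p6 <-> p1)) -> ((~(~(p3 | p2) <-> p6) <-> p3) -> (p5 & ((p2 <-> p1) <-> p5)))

True

p6 ^ p2 = False ^ False = False
p4 -> (p6 ^ p2) = False -> False = True
~(p4 -> (p6 ^ p2)) = ~True = False
p6 <-> p1 = False <-> False = True
~(p4 -> (p6 ^ p2)) <-> (p6 <-> p1) = False <-> True = False
p3 | p2 = True | False = True
~(p3 | p2) = ~True = False
~(p3 | p2) <-> p6 = False <-> False = True
~(~(p3 | p2) <-> p6) = ~True = False
~(~(p3 | p2) <-> p6) <-> p3 = False <-> True = False
p2 <-> p1 = False <-> False = True
(p2 <-> p1) <-> p5 = True <-> True = True
p5 & ((p2 <-> p1) <-> p5) = True & True = True
(~(~(p3 | p2) <-> p6) <-> p3) -> (p5 & ((p2 <-> p1) <-> p5)) = False -> True = True
(~(p4 -> (p6 ^ p2)) <-> (p6 <-> p1)) -> ((~(~(p3 | p2) <-> p6) <-> p3) -> (p5 & ((p2 <-> p1) <-> p5))) = False -> True = True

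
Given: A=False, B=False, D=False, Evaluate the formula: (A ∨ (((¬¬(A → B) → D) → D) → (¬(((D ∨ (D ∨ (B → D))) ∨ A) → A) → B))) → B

A → B = False → False = True
¬(A → B) = ¬True = False
¬¬(A → B) = ¬False = True
¬¬(A → B) → D = True → False = False
(¬¬(A → B) → D) → D = False → False = True
B → D = False → False = True
D ∨ (B → D) = False ∨ True = True
D ∨ (D ∨ (B → D)) = False ∨ True = True
(D ∨ (D ∨ (B → D))) ∨ A = True ∨ False = True
((D ∨ (D ∨ (B → D))) ∨ A) → A = True → False = False
¬(((D ∨ (D ∨ (B → D))) ∨ A) → A) = ¬False = True
¬(((D ∨ (D ∨ (B → D))) ∨ A) → A) → B = True → False = False
((¬¬(A → B) → D) → D) → (¬(((D ∨ (D ∨ (B → D))) ∨ A) → A) → B) = True → False = False
A ∨ (((¬¬(A → B) → D) → D) → (¬(((D ∨ (D ∨ (B → D))) ∨ A) → A) → B)) = False ∨ False = False
(A ∨ (((¬¬(A → B) → D) → D) → (¬(((D ∨ (D ∨ (B → D))) ∨ A) → A) → B))) → B = False → False = True

True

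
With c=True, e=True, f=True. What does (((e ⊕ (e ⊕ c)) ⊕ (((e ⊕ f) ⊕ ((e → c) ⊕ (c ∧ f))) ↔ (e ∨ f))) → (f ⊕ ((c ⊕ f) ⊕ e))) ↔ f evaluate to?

False

e ⊕ c = True ⊕ True = False
e ⊕ (e ⊕ c) = True ⊕ False = True
e ⊕ f = True ⊕ True = False
e → c = True → True = True
c ∧ f = True ∧ True = True
(e → c) ⊕ (c ∧ f) = True ⊕ True = False
(e ⊕ f) ⊕ ((e → c) ⊕ (c ∧ f)) = False ⊕ False = False
e ∨ f = True ∨ True = True
((e ⊕ f) ⊕ ((e → c) ⊕ (c ∧ f))) ↔ (e ∨ f) = False ↔ True = False
(e ⊕ (e ⊕ c)) ⊕ (((e ⊕ f) ⊕ ((e → c) ⊕ (c ∧ f))) ↔ (e ∨ f)) = True ⊕ False = True
c ⊕ f = True ⊕ True = False
(c ⊕ f) ⊕ e = False ⊕ True = True
f ⊕ ((c ⊕ f) ⊕ e) = True ⊕ True = False
((e ⊕ (e ⊕ c)) ⊕ (((e ⊕ f) ⊕ ((e → c) ⊕ (c ∧ f))) ↔ (e ∨ f))) → (f ⊕ ((c ⊕ f) ⊕ e)) = True → False = False
(((e ⊕ (e ⊕ c)) ⊕ (((e ⊕ f) ⊕ ((e → c) ⊕ (c ∧ f))) ↔ (e ∨ f))) → (f ⊕ ((c ⊕ f) ⊕ e))) ↔ f = False ↔ True = False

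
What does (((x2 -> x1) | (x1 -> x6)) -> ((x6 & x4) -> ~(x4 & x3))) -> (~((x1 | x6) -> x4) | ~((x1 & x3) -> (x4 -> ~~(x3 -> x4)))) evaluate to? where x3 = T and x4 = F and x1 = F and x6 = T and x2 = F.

T

x2 -> x1 = F -> F = T
x1 -> x6 = F -> T = T
(x2 -> x1) | (x1 -> x6) = T | T = T
x6 & x4 = T & F = F
x4 & x3 = F & T = F
~(x4 & x3) = ~F = T
(x6 & x4) -> ~(x4 & x3) = F -> T = T
((x2 -> x1) | (x1 -> x6)) -> ((x6 & x4) -> ~(x4 & x3)) = T -> T = T
x1 | x6 = F | T = T
(x1 | x6) -> x4 = T -> F = F
~((x1 | x6) -> x4) = ~F = T
x1 & x3 = F & T = F
x3 -> x4 = T -> F = F
~(x3 -> x4) = ~F = T
~~(x3 -> x4) = ~T = F
x4 -> ~~(x3 -> x4) = F -> F = T
(x1 & x3) -> (x4 -> ~~(x3 -> x4)) = F -> T = T
~((x1 & x3) -> (x4 -> ~~(x3 -> x4))) = ~T = F
~((x1 | x6) -> x4) | ~((x1 & x3) -> (x4 -> ~~(x3 -> x4))) = T | F = T
(((x2 -> x1) | (x1 -> x6)) -> ((x6 & x4) -> ~(x4 & x3))) -> (~((x1 | x6) -> x4) | ~((x1 & x3) -> (x4 -> ~~(x3 -> x4)))) = T -> T = T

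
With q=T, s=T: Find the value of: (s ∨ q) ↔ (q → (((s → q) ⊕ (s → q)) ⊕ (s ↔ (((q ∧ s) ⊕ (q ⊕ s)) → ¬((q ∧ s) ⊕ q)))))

T

s ∨ q = T ∨ T = T
s → q = T → T = T
s → q = T → T = T
(s → q) ⊕ (s → q) = T ⊕ T = F
q ∧ s = T ∧ T = T
q ⊕ s = T ⊕ T = F
(q ∧ s) ⊕ (q ⊕ s) = T ⊕ F = T
q ∧ s = T ∧ T = T
(q ∧ s) ⊕ q = T ⊕ T = F
¬((q ∧ s) ⊕ q) = ¬F = T
((q ∧ s) ⊕ (q ⊕ s)) → ¬((q ∧ s) ⊕ q) = T → T = T
s ↔ (((q ∧ s) ⊕ (q ⊕ s)) → ¬((q ∧ s) ⊕ q)) = T ↔ T = T
((s → q) ⊕ (s → q)) ⊕ (s ↔ (((q ∧ s) ⊕ (q ⊕ s)) → ¬((q ∧ s) ⊕ q))) = F ⊕ T = T
q → (((s → q) ⊕ (s → q)) ⊕ (s ↔ (((q ∧ s) ⊕ (q ⊕ s)) → ¬((q ∧ s) ⊕ q)))) = T → T = T
(s ∨ q) ↔ (q → (((s → q) ⊕ (s → q)) ⊕ (s ↔ (((q ∧ s) ⊕ (q ⊕ s)) → ¬((q ∧ s) ⊕ q))))) = T ↔ T = T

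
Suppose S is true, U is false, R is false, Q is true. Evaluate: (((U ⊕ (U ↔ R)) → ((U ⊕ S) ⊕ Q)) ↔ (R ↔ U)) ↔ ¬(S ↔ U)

False

U ↔ R = False ↔ False = True
U ⊕ (U ↔ R) = False ⊕ True = True
U ⊕ S = False ⊕ True = True
(U ⊕ S) ⊕ Q = True ⊕ True = False
(U ⊕ (U ↔ R)) → ((U ⊕ S) ⊕ Q) = True → False = False
R ↔ U = False ↔ False = True
((U ⊕ (U ↔ R)) → ((U ⊕ S) ⊕ Q)) ↔ (R ↔ U) = False ↔ True = False
S ↔ U = True ↔ False = False
¬(S ↔ U) = ¬False = True
(((U ⊕ (U ↔ R)) → ((U ⊕ S) ⊕ Q)) ↔ (R ↔ U)) ↔ ¬(S ↔ U) = False ↔ True = False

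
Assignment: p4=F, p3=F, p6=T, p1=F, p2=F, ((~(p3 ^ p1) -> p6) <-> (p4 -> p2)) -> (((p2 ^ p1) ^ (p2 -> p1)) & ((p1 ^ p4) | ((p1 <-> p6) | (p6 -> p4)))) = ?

F

Substituting p4=F, p3=F, p6=T, p1=F, p2=F:
p3 ^ p1 = F ^ F = F
~(p3 ^ p1) = ~F = T
~(p3 ^ p1) -> p6 = T -> T = T
p4 -> p2 = F -> F = T
(~(p3 ^ p1) -> p6) <-> (p4 -> p2) = T <-> T = T
p2 ^ p1 = F ^ F = F
p2 -> p1 = F -> F = T
(p2 ^ p1) ^ (p2 -> p1) = F ^ T = T
p1 ^ p4 = F ^ F = F
p1 <-> p6 = F <-> T = F
p6 -> p4 = T -> F = F
(p1 <-> p6) | (p6 -> p4) = F | F = F
(p1 ^ p4) | ((p1 <-> p6) | (p6 -> p4)) = F | F = F
((p2 ^ p1) ^ (p2 -> p1)) & ((p1 ^ p4) | ((p1 <-> p6) | (p6 -> p4))) = T & F = F
((~(p3 ^ p1) -> p6) <-> (p4 -> p2)) -> (((p2 ^ p1) ^ (p2 -> p1)) & ((p1 ^ p4) | ((p1 <-> p6) | (p6 -> p4)))) = T -> F = F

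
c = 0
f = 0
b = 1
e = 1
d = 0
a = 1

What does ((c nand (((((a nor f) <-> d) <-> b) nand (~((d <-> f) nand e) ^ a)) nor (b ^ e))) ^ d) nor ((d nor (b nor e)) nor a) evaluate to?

Substituting c=0, f=0, b=1, e=1, d=0, a=1:
a nor f = 1 nor 0 = 0
(a nor f) <-> d = 0 <-> 0 = 1
((a nor f) <-> d) <-> b = 1 <-> 1 = 1
d <-> f = 0 <-> 0 = 1
(d <-> f) nand e = 1 nand 1 = 0
~((d <-> f) nand e) = ~0 = 1
~((d <-> f) nand e) ^ a = 1 ^ 1 = 0
(((a nor f) <-> d) <-> b) nand (~((d <-> f) nand e) ^ a) = 1 nand 0 = 1
b ^ e = 1 ^ 1 = 0
((((a nor f) <-> d) <-> b) nand (~((d <-> f) nand e) ^ a)) nor (b ^ e) = 1 nor 0 = 0
c nand (((((a nor f) <-> d) <-> b) nand (~((d <-> f) nand e) ^ a)) nor (b ^ e)) = 0 nand 0 = 1
(c nand (((((a nor f) <-> d) <-> b) nand (~((d <-> f) nand e) ^ a)) nor (b ^ e))) ^ d = 1 ^ 0 = 1
b nor e = 1 nor 1 = 0
d nor (b nor e) = 0 nor 0 = 1
(d nor (b nor e)) nor a = 1 nor 1 = 0
((c nand (((((a nor f) <-> d) <-> b) nand (~((d <-> f) nand e) ^ a)) nor (b ^ e))) ^ d) nor ((d nor (b nor e)) nor a) = 1 nor 0 = 0

0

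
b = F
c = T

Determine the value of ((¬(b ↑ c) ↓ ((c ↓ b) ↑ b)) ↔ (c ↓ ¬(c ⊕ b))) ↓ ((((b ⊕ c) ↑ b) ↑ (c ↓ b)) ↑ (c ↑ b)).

b ↑ c = F ↑ T = T
¬(b ↑ c) = ¬T = F
c ↓ b = T ↓ F = F
(c ↓ b) ↑ b = F ↑ F = T
¬(b ↑ c) ↓ ((c ↓ b) ↑ b) = F ↓ T = F
c ⊕ b = T ⊕ F = T
¬(c ⊕ b) = ¬T = F
c ↓ ¬(c ⊕ b) = T ↓ F = F
(¬(b ↑ c) ↓ ((c ↓ b) ↑ b)) ↔ (c ↓ ¬(c ⊕ b)) = F ↔ F = T
b ⊕ c = F ⊕ T = T
(b ⊕ c) ↑ b = T ↑ F = T
c ↓ b = T ↓ F = F
((b ⊕ c) ↑ b) ↑ (c ↓ b) = T ↑ F = T
c ↑ b = T ↑ F = T
(((b ⊕ c) ↑ b) ↑ (c ↓ b)) ↑ (c ↑ b) = T ↑ T = F
((¬(b ↑ c) ↓ ((c ↓ b) ↑ b)) ↔ (c ↓ ¬(c ⊕ b))) ↓ ((((b ⊕ c) ↑ b) ↑ (c ↓ b)) ↑ (c ↑ b)) = T ↓ F = F

F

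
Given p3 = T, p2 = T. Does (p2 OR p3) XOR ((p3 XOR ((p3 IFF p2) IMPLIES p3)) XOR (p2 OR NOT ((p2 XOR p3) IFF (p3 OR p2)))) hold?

p2 OR p3 = T OR T = T
p3 IFF p2 = T IFF T = T
(p3 IFF p2) IMPLIES p3 = T IMPLIES T = T
p3 XOR ((p3 IFF p2) IMPLIES p3) = T XOR T = F
p2 XOR p3 = T XOR T = F
p3 OR p2 = T OR T = T
(p2 XOR p3) IFF (p3 OR p2) = F IFF T = F
NOT ((p2 XOR p3) IFF (p3 OR p2)) = NOT F = T
p2 OR NOT ((p2 XOR p3) IFF (p3 OR p2)) = T OR T = T
(p3 XOR ((p3 IFF p2) IMPLIES p3)) XOR (p2 OR NOT ((p2 XOR p3) IFF (p3 OR p2))) = F XOR T = T
(p2 OR p3) XOR ((p3 XOR ((p3 IFF p2) IMPLIES p3)) XOR (p2 OR NOT ((p2 XOR p3) IFF (p3 OR p2)))) = T XOR T = F

F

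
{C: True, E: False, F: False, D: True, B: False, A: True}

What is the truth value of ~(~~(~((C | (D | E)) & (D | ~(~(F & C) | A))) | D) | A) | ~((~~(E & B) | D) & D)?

False

D | E = True | False = True
C | (D | E) = True | True = True
F & C = False & True = False
~(F & C) = ~False = True
~(F & C) | A = True | True = True
~(~(F & C) | A) = ~True = False
D | ~(~(F & C) | A) = True | False = True
(C | (D | E)) & (D | ~(~(F & C) | A)) = True & True = True
~((C | (D | E)) & (D | ~(~(F & C) | A))) = ~True = False
~((C | (D | E)) & (D | ~(~(F & C) | A))) | D = False | True = True
~(~((C | (D | E)) & (D | ~(~(F & C) | A))) | D) = ~True = False
~~(~((C | (D | E)) & (D | ~(~(F & C) | A))) | D) = ~False = True
~~(~((C | (D | E)) & (D | ~(~(F & C) | A))) | D) | A = True | True = True
~(~~(~((C | (D | E)) & (D | ~(~(F & C) | A))) | D) | A) = ~True = False
E & B = False & False = False
~(E & B) = ~False = True
~~(E & B) = ~True = False
~~(E & B) | D = False | True = True
(~~(E & B) | D) & D = True & True = True
~((~~(E & B) | D) & D) = ~True = False
~(~~(~((C | (D | E)) & (D | ~(~(F & C) | A))) | D) | A) | ~((~~(E & B) | D) & D) = False | False = False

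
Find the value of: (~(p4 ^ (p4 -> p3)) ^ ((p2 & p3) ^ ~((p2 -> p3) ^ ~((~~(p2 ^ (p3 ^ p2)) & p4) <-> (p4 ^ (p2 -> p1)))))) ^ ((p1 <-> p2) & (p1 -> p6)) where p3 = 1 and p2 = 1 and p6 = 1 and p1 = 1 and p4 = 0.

Substituting p3=1, p2=1, p6=1, p1=1, p4=0:
p4 -> p3 = 0 -> 1 = 1
p4 ^ (p4 -> p3) = 0 ^ 1 = 1
~(p4 ^ (p4 -> p3)) = ~1 = 0
p2 & p3 = 1 & 1 = 1
p2 -> p3 = 1 -> 1 = 1
p3 ^ p2 = 1 ^ 1 = 0
p2 ^ (p3 ^ p2) = 1 ^ 0 = 1
~(p2 ^ (p3 ^ p2)) = ~1 = 0
~~(p2 ^ (p3 ^ p2)) = ~0 = 1
~~(p2 ^ (p3 ^ p2)) & p4 = 1 & 0 = 0
p2 -> p1 = 1 -> 1 = 1
p4 ^ (p2 -> p1) = 0 ^ 1 = 1
(~~(p2 ^ (p3 ^ p2)) & p4) <-> (p4 ^ (p2 -> p1)) = 0 <-> 1 = 0
~((~~(p2 ^ (p3 ^ p2)) & p4) <-> (p4 ^ (p2 -> p1))) = ~0 = 1
(p2 -> p3) ^ ~((~~(p2 ^ (p3 ^ p2)) & p4) <-> (p4 ^ (p2 -> p1))) = 1 ^ 1 = 0
~((p2 -> p3) ^ ~((~~(p2 ^ (p3 ^ p2)) & p4) <-> (p4 ^ (p2 -> p1)))) = ~0 = 1
(p2 & p3) ^ ~((p2 -> p3) ^ ~((~~(p2 ^ (p3 ^ p2)) & p4) <-> (p4 ^ (p2 -> p1)))) = 1 ^ 1 = 0
~(p4 ^ (p4 -> p3)) ^ ((p2 & p3) ^ ~((p2 -> p3) ^ ~((~~(p2 ^ (p3 ^ p2)) & p4) <-> (p4 ^ (p2 -> p1))))) = 0 ^ 0 = 0
p1 <-> p2 = 1 <-> 1 = 1
p1 -> p6 = 1 -> 1 = 1
(p1 <-> p2) & (p1 -> p6) = 1 & 1 = 1
(~(p4 ^ (p4 -> p3)) ^ ((p2 & p3) ^ ~((p2 -> p3) ^ ~((~~(p2 ^ (p3 ^ p2)) & p4) <-> (p4 ^ (p2 -> p1)))))) ^ ((p1 <-> p2) & (p1 -> p6)) = 0 ^ 1 = 1

1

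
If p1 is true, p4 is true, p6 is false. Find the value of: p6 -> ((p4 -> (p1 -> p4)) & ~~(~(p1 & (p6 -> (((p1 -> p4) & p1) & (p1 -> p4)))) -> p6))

T

p1 -> p4 = T -> T = T
p4 -> (p1 -> p4) = T -> T = T
p1 -> p4 = T -> T = T
(p1 -> p4) & p1 = T & T = T
p1 -> p4 = T -> T = T
((p1 -> p4) & p1) & (p1 -> p4) = T & T = T
p6 -> (((p1 -> p4) & p1) & (p1 -> p4)) = F -> T = T
p1 & (p6 -> (((p1 -> p4) & p1) & (p1 -> p4))) = T & T = T
~(p1 & (p6 -> (((p1 -> p4) & p1) & (p1 -> p4)))) = ~T = F
~(p1 & (p6 -> (((p1 -> p4) & p1) & (p1 -> p4)))) -> p6 = F -> F = T
~(~(p1 & (p6 -> (((p1 -> p4) & p1) & (p1 -> p4)))) -> p6) = ~T = F
~~(~(p1 & (p6 -> (((p1 -> p4) & p1) & (p1 -> p4)))) -> p6) = ~F = T
(p4 -> (p1 -> p4)) & ~~(~(p1 & (p6 -> (((p1 -> p4) & p1) & (p1 -> p4)))) -> p6) = T & T = T
p6 -> ((p4 -> (p1 -> p4)) & ~~(~(p1 & (p6 -> (((p1 -> p4) & p1) & (p1 -> p4)))) -> p6)) = F -> T = T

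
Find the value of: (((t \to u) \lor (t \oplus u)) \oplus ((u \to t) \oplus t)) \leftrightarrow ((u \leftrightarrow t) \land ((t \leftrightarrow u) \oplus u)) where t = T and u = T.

F

Substituting t=T, u=T:
t \to u = T \to T = T
t \oplus u = T \oplus T = F
(t \to u) \lor (t \oplus u) = T \lor F = T
u \to t = T \to T = T
(u \to t) \oplus t = T \oplus T = F
((t \to u) \lor (t \oplus u)) \oplus ((u \to t) \oplus t) = T \oplus F = T
u \leftrightarrow t = T \leftrightarrow T = T
t \leftrightarrow u = T \leftrightarrow T = T
(t \leftrightarrow u) \oplus u = T \oplus T = F
(u \leftrightarrow t) \land ((t \leftrightarrow u) \oplus u) = T \land F = F
(((t \to u) \lor (t \oplus u)) \oplus ((u \to t) \oplus t)) \leftrightarrow ((u \leftrightarrow t) \land ((t \leftrightarrow u) \oplus u)) = T \leftrightarrow F = F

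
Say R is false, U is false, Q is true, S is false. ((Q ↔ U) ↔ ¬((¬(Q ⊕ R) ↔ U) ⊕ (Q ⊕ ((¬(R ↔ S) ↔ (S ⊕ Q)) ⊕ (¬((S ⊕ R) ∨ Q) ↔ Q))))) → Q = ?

T

Q ↔ U = T ↔ F = F
Q ⊕ R = T ⊕ F = T
¬(Q ⊕ R) = ¬T = F
¬(Q ⊕ R) ↔ U = F ↔ F = T
R ↔ S = F ↔ F = T
¬(R ↔ S) = ¬T = F
S ⊕ Q = F ⊕ T = T
¬(R ↔ S) ↔ (S ⊕ Q) = F ↔ T = F
S ⊕ R = F ⊕ F = F
(S ⊕ R) ∨ Q = F ∨ T = T
¬((S ⊕ R) ∨ Q) = ¬T = F
¬((S ⊕ R) ∨ Q) ↔ Q = F ↔ T = F
(¬(R ↔ S) ↔ (S ⊕ Q)) ⊕ (¬((S ⊕ R) ∨ Q) ↔ Q) = F ⊕ F = F
Q ⊕ ((¬(R ↔ S) ↔ (S ⊕ Q)) ⊕ (¬((S ⊕ R) ∨ Q) ↔ Q)) = T ⊕ F = T
(¬(Q ⊕ R) ↔ U) ⊕ (Q ⊕ ((¬(R ↔ S) ↔ (S ⊕ Q)) ⊕ (¬((S ⊕ R) ∨ Q) ↔ Q))) = T ⊕ T = F
¬((¬(Q ⊕ R) ↔ U) ⊕ (Q ⊕ ((¬(R ↔ S) ↔ (S ⊕ Q)) ⊕ (¬((S ⊕ R) ∨ Q) ↔ Q)))) = ¬F = T
(Q ↔ U) ↔ ¬((¬(Q ⊕ R) ↔ U) ⊕ (Q ⊕ ((¬(R ↔ S) ↔ (S ⊕ Q)) ⊕ (¬((S ⊕ R) ∨ Q) ↔ Q)))) = F ↔ T = F
((Q ↔ U) ↔ ¬((¬(Q ⊕ R) ↔ U) ⊕ (Q ⊕ ((¬(R ↔ S) ↔ (S ⊕ Q)) ⊕ (¬((S ⊕ R) ∨ Q) ↔ Q))))) → Q = F → T = T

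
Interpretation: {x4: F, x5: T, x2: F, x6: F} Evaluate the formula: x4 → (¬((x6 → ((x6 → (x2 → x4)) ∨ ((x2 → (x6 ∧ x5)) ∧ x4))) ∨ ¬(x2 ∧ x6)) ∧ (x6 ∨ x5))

x2 → x4 = F → F = T
x6 → (x2 → x4) = F → T = T
x6 ∧ x5 = F ∧ T = F
x2 → (x6 ∧ x5) = F → F = T
(x2 → (x6 ∧ x5)) ∧ x4 = T ∧ F = F
(x6 → (x2 → x4)) ∨ ((x2 → (x6 ∧ x5)) ∧ x4) = T ∨ F = T
x6 → ((x6 → (x2 → x4)) ∨ ((x2 → (x6 ∧ x5)) ∧ x4)) = F → T = T
x2 ∧ x6 = F ∧ F = F
¬(x2 ∧ x6) = ¬F = T
(x6 → ((x6 → (x2 → x4)) ∨ ((x2 → (x6 ∧ x5)) ∧ x4))) ∨ ¬(x2 ∧ x6) = T ∨ T = T
¬((x6 → ((x6 → (x2 → x4)) ∨ ((x2 → (x6 ∧ x5)) ∧ x4))) ∨ ¬(x2 ∧ x6)) = ¬T = F
x6 ∨ x5 = F ∨ T = T
¬((x6 → ((x6 → (x2 → x4)) ∨ ((x2 → (x6 ∧ x5)) ∧ x4))) ∨ ¬(x2 ∧ x6)) ∧ (x6 ∨ x5) = F ∧ T = F
x4 → (¬((x6 → ((x6 → (x2 → x4)) ∨ ((x2 → (x6 ∧ x5)) ∧ x4))) ∨ ¬(x2 ∧ x6)) ∧ (x6 ∨ x5)) = F → F = T

T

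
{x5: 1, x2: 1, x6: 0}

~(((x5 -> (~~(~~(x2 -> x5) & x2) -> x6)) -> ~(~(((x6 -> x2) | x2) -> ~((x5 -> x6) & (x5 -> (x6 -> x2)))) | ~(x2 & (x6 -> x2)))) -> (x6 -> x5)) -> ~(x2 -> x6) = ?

Substituting x5=1, x2=1, x6=0:
x2 -> x5 = 1 -> 1 = 1
~(x2 -> x5) = ~1 = 0
~~(x2 -> x5) = ~0 = 1
~~(x2 -> x5) & x2 = 1 & 1 = 1
~(~~(x2 -> x5) & x2) = ~1 = 0
~~(~~(x2 -> x5) & x2) = ~0 = 1
~~(~~(x2 -> x5) & x2) -> x6 = 1 -> 0 = 0
x5 -> (~~(~~(x2 -> x5) & x2) -> x6) = 1 -> 0 = 0
x6 -> x2 = 0 -> 1 = 1
(x6 -> x2) | x2 = 1 | 1 = 1
x5 -> x6 = 1 -> 0 = 0
x6 -> x2 = 0 -> 1 = 1
x5 -> (x6 -> x2) = 1 -> 1 = 1
(x5 -> x6) & (x5 -> (x6 -> x2)) = 0 & 1 = 0
~((x5 -> x6) & (x5 -> (x6 -> x2))) = ~0 = 1
((x6 -> x2) | x2) -> ~((x5 -> x6) & (x5 -> (x6 -> x2))) = 1 -> 1 = 1
~(((x6 -> x2) | x2) -> ~((x5 -> x6) & (x5 -> (x6 -> x2)))) = ~1 = 0
x6 -> x2 = 0 -> 1 = 1
x2 & (x6 -> x2) = 1 & 1 = 1
~(x2 & (x6 -> x2)) = ~1 = 0
~(((x6 -> x2) | x2) -> ~((x5 -> x6) & (x5 -> (x6 -> x2)))) | ~(x2 & (x6 -> x2)) = 0 | 0 = 0
~(~(((x6 -> x2) | x2) -> ~((x5 -> x6) & (x5 -> (x6 -> x2)))) | ~(x2 & (x6 -> x2))) = ~0 = 1
(x5 -> (~~(~~(x2 -> x5) & x2) -> x6)) -> ~(~(((x6 -> x2) | x2) -> ~((x5 -> x6) & (x5 -> (x6 -> x2)))) | ~(x2 & (x6 -> x2))) = 0 -> 1 = 1
x6 -> x5 = 0 -> 1 = 1
((x5 -> (~~(~~(x2 -> x5) & x2) -> x6)) -> ~(~(((x6 -> x2) | x2) -> ~((x5 -> x6) & (x5 -> (x6 -> x2)))) | ~(x2 & (x6 -> x2)))) -> (x6 -> x5) = 1 -> 1 = 1
~(((x5 -> (~~(~~(x2 -> x5) & x2) -> x6)) -> ~(~(((x6 -> x2) | x2) -> ~((x5 -> x6) & (x5 -> (x6 -> x2)))) | ~(x2 & (x6 -> x2)))) -> (x6 -> x5)) = ~1 = 0
x2 -> x6 = 1 -> 0 = 0
~(x2 -> x6) = ~0 = 1
~(((x5 -> (~~(~~(x2 -> x5) & x2) -> x6)) -> ~(~(((x6 -> x2) | x2) -> ~((x5 -> x6) & (x5 -> (x6 -> x2)))) | ~(x2 & (x6 -> x2)))) -> (x6 -> x5)) -> ~(x2 -> x6) = 0 -> 1 = 1

1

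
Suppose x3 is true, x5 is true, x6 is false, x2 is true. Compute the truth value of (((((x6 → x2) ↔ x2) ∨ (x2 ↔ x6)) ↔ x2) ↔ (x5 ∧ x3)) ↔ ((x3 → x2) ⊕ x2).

x6 → x2 = F → T = T
(x6 → x2) ↔ x2 = T ↔ T = T
x2 ↔ x6 = T ↔ F = F
((x6 → x2) ↔ x2) ∨ (x2 ↔ x6) = T ∨ F = T
(((x6 → x2) ↔ x2) ∨ (x2 ↔ x6)) ↔ x2 = T ↔ T = T
x5 ∧ x3 = T ∧ T = T
((((x6 → x2) ↔ x2) ∨ (x2 ↔ x6)) ↔ x2) ↔ (x5 ∧ x3) = T ↔ T = T
x3 → x2 = T → T = T
(x3 → x2) ⊕ x2 = T ⊕ T = F
(((((x6 → x2) ↔ x2) ∨ (x2 ↔ x6)) ↔ x2) ↔ (x5 ∧ x3)) ↔ ((x3 → x2) ⊕ x2) = T ↔ F = F

F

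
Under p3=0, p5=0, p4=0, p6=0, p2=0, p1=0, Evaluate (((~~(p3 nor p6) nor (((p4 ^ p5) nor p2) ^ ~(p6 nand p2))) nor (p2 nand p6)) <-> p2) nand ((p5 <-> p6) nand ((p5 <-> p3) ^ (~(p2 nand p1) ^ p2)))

1

Substituting p3=0, p5=0, p4=0, p6=0, p2=0, p1=0:
p3 nor p6 = 0 nor 0 = 1
~(p3 nor p6) = ~1 = 0
~~(p3 nor p6) = ~0 = 1
p4 ^ p5 = 0 ^ 0 = 0
(p4 ^ p5) nor p2 = 0 nor 0 = 1
p6 nand p2 = 0 nand 0 = 1
~(p6 nand p2) = ~1 = 0
((p4 ^ p5) nor p2) ^ ~(p6 nand p2) = 1 ^ 0 = 1
~~(p3 nor p6) nor (((p4 ^ p5) nor p2) ^ ~(p6 nand p2)) = 1 nor 1 = 0
p2 nand p6 = 0 nand 0 = 1
(~~(p3 nor p6) nor (((p4 ^ p5) nor p2) ^ ~(p6 nand p2))) nor (p2 nand p6) = 0 nor 1 = 0
((~~(p3 nor p6) nor (((p4 ^ p5) nor p2) ^ ~(p6 nand p2))) nor (p2 nand p6)) <-> p2 = 0 <-> 0 = 1
p5 <-> p6 = 0 <-> 0 = 1
p5 <-> p3 = 0 <-> 0 = 1
p2 nand p1 = 0 nand 0 = 1
~(p2 nand p1) = ~1 = 0
~(p2 nand p1) ^ p2 = 0 ^ 0 = 0
(p5 <-> p3) ^ (~(p2 nand p1) ^ p2) = 1 ^ 0 = 1
(p5 <-> p6) nand ((p5 <-> p3) ^ (~(p2 nand p1) ^ p2)) = 1 nand 1 = 0
(((~~(p3 nor p6) nor (((p4 ^ p5) nor p2) ^ ~(p6 nand p2))) nor (p2 nand p6)) <-> p2) nand ((p5 <-> p6) nand ((p5 <-> p3) ^ (~(p2 nand p1) ^ p2))) = 1 nand 0 = 1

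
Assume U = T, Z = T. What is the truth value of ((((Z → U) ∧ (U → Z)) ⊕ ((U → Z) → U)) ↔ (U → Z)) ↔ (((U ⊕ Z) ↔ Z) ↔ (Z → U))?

T

Z → U = T → T = T
U → Z = T → T = T
(Z → U) ∧ (U → Z) = T ∧ T = T
U → Z = T → T = T
(U → Z) → U = T → T = T
((Z → U) ∧ (U → Z)) ⊕ ((U → Z) → U) = T ⊕ T = F
U → Z = T → T = T
(((Z → U) ∧ (U → Z)) ⊕ ((U → Z) → U)) ↔ (U → Z) = F ↔ T = F
U ⊕ Z = T ⊕ T = F
(U ⊕ Z) ↔ Z = F ↔ T = F
Z → U = T → T = T
((U ⊕ Z) ↔ Z) ↔ (Z → U) = F ↔ T = F
((((Z → U) ∧ (U → Z)) ⊕ ((U → Z) → U)) ↔ (U → Z)) ↔ (((U ⊕ Z) ↔ Z) ↔ (Z → U)) = F ↔ F = T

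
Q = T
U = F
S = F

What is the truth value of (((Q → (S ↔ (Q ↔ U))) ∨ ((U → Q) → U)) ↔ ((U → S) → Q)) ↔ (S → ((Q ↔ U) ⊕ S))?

Q ↔ U = T ↔ F = F
S ↔ (Q ↔ U) = F ↔ F = T
Q → (S ↔ (Q ↔ U)) = T → T = T
U → Q = F → T = T
(U → Q) → U = T → F = F
(Q → (S ↔ (Q ↔ U))) ∨ ((U → Q) → U) = T ∨ F = T
U → S = F → F = T
(U → S) → Q = T → T = T
((Q → (S ↔ (Q ↔ U))) ∨ ((U → Q) → U)) ↔ ((U → S) → Q) = T ↔ T = T
Q ↔ U = T ↔ F = F
(Q ↔ U) ⊕ S = F ⊕ F = F
S → ((Q ↔ U) ⊕ S) = F → F = T
(((Q → (S ↔ (Q ↔ U))) ∨ ((U → Q) → U)) ↔ ((U → S) → Q)) ↔ (S → ((Q ↔ U) ⊕ S)) = T ↔ T = T

T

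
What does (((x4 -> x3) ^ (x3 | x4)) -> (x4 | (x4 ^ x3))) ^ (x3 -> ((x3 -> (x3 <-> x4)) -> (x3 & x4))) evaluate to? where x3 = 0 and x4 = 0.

x4 -> x3 = 0 -> 0 = 1
x3 | x4 = 0 | 0 = 0
(x4 -> x3) ^ (x3 | x4) = 1 ^ 0 = 1
x4 ^ x3 = 0 ^ 0 = 0
x4 | (x4 ^ x3) = 0 | 0 = 0
((x4 -> x3) ^ (x3 | x4)) -> (x4 | (x4 ^ x3)) = 1 -> 0 = 0
x3 <-> x4 = 0 <-> 0 = 1
x3 -> (x3 <-> x4) = 0 -> 1 = 1
x3 & x4 = 0 & 0 = 0
(x3 -> (x3 <-> x4)) -> (x3 & x4) = 1 -> 0 = 0
x3 -> ((x3 -> (x3 <-> x4)) -> (x3 & x4)) = 0 -> 0 = 1
(((x4 -> x3) ^ (x3 | x4)) -> (x4 | (x4 ^ x3))) ^ (x3 -> ((x3 -> (x3 <-> x4)) -> (x3 & x4))) = 0 ^ 1 = 1

1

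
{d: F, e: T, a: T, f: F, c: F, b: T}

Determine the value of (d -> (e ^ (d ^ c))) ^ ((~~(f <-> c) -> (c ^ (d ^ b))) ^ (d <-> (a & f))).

Substituting d=F, e=T, a=T, f=F, c=F, b=T:
d ^ c = F ^ F = F
e ^ (d ^ c) = T ^ F = T
d -> (e ^ (d ^ c)) = F -> T = T
f <-> c = F <-> F = T
~(f <-> c) = ~T = F
~~(f <-> c) = ~F = T
d ^ b = F ^ T = T
c ^ (d ^ b) = F ^ T = T
~~(f <-> c) -> (c ^ (d ^ b)) = T -> T = T
a & f = T & F = F
d <-> (a & f) = F <-> F = T
(~~(f <-> c) -> (c ^ (d ^ b))) ^ (d <-> (a & f)) = T ^ T = F
(d -> (e ^ (d ^ c))) ^ ((~~(f <-> c) -> (c ^ (d ^ b))) ^ (d <-> (a & f))) = T ^ F = T

T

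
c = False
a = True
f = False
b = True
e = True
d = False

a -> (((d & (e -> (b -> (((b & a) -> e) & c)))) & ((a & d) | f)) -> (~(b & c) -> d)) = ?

Substituting c=False, a=True, f=False, b=True, e=True, d=False:
b & a = True & True = True
(b & a) -> e = True -> True = True
((b & a) -> e) & c = True & False = False
b -> (((b & a) -> e) & c) = True -> False = False
e -> (b -> (((b & a) -> e) & c)) = True -> False = False
d & (e -> (b -> (((b & a) -> e) & c))) = False & False = False
a & d = True & False = False
(a & d) | f = False | False = False
(d & (e -> (b -> (((b & a) -> e) & c)))) & ((a & d) | f) = False & False = False
b & c = True & False = False
~(b & c) = ~False = True
~(b & c) -> d = True -> False = False
((d & (e -> (b -> (((b & a) -> e) & c)))) & ((a & d) | f)) -> (~(b & c) -> d) = False -> False = True
a -> (((d & (e -> (b -> (((b & a) -> e) & c)))) & ((a & d) | f)) -> (~(b & c) -> d)) = True -> True = True

True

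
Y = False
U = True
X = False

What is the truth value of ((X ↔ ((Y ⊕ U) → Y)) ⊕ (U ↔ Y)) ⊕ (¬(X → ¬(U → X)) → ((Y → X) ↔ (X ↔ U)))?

False

Y ⊕ U = False ⊕ True = True
(Y ⊕ U) → Y = True → False = False
X ↔ ((Y ⊕ U) → Y) = False ↔ False = True
U ↔ Y = True ↔ False = False
(X ↔ ((Y ⊕ U) → Y)) ⊕ (U ↔ Y) = True ⊕ False = True
U → X = True → False = False
¬(U → X) = ¬False = True
X → ¬(U → X) = False → True = True
¬(X → ¬(U → X)) = ¬True = False
Y → X = False → False = True
X ↔ U = False ↔ True = False
(Y → X) ↔ (X ↔ U) = True ↔ False = False
¬(X → ¬(U → X)) → ((Y → X) ↔ (X ↔ U)) = False → False = True
((X ↔ ((Y ⊕ U) → Y)) ⊕ (U ↔ Y)) ⊕ (¬(X → ¬(U → X)) → ((Y → X) ↔ (X ↔ U))) = True ⊕ True = False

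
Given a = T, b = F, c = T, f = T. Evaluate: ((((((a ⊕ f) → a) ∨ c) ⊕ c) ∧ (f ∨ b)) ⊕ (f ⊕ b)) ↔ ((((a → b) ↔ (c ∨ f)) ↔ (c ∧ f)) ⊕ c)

T

a ⊕ f = T ⊕ T = F
(a ⊕ f) → a = F → T = T
((a ⊕ f) → a) ∨ c = T ∨ T = T
(((a ⊕ f) → a) ∨ c) ⊕ c = T ⊕ T = F
f ∨ b = T ∨ F = T
((((a ⊕ f) → a) ∨ c) ⊕ c) ∧ (f ∨ b) = F ∧ T = F
f ⊕ b = T ⊕ F = T
(((((a ⊕ f) → a) ∨ c) ⊕ c) ∧ (f ∨ b)) ⊕ (f ⊕ b) = F ⊕ T = T
a → b = T → F = F
c ∨ f = T ∨ T = T
(a → b) ↔ (c ∨ f) = F ↔ T = F
c ∧ f = T ∧ T = T
((a → b) ↔ (c ∨ f)) ↔ (c ∧ f) = F ↔ T = F
(((a → b) ↔ (c ∨ f)) ↔ (c ∧ f)) ⊕ c = F ⊕ T = T
((((((a ⊕ f) → a) ∨ c) ⊕ c) ∧ (f ∨ b)) ⊕ (f ⊕ b)) ↔ ((((a → b) ↔ (c ∨ f)) ↔ (c ∧ f)) ⊕ c) = T ↔ T = T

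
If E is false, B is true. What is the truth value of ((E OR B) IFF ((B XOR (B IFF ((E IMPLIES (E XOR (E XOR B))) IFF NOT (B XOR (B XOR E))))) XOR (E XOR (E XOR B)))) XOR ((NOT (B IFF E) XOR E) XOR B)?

Substituting E=F, B=T:
E OR B = F OR T = T
E XOR B = F XOR T = T
E XOR (E XOR B) = F XOR T = T
E IMPLIES (E XOR (E XOR B)) = F IMPLIES T = T
B XOR E = T XOR F = T
B XOR (B XOR E) = T XOR T = F
NOT (B XOR (B XOR E)) = NOT F = T
(E IMPLIES (E XOR (E XOR B))) IFF NOT (B XOR (B XOR E)) = T IFF T = T
B IFF ((E IMPLIES (E XOR (E XOR B))) IFF NOT (B XOR (B XOR E))) = T IFF T = T
B XOR (B IFF ((E IMPLIES (E XOR (E XOR B))) IFF NOT (B XOR (B XOR E)))) = T XOR T = F
E XOR B = F XOR T = T
E XOR (E XOR B) = F XOR T = T
(B XOR (B IFF ((E IMPLIES (E XOR (E XOR B))) IFF NOT (B XOR (B XOR E))))) XOR (E XOR (E XOR B)) = F XOR T = T
(E OR B) IFF ((B XOR (B IFF ((E IMPLIES (E XOR (E XOR B))) IFF NOT (B XOR (B XOR E))))) XOR (E XOR (E XOR B))) = T IFF T = T
B IFF E = T IFF F = F
NOT (B IFF E) = NOT F = T
NOT (B IFF E) XOR E = T XOR F = T
(NOT (B IFF E) XOR E) XOR B = T XOR T = F
((E OR B) IFF ((B XOR (B IFF ((E IMPLIES (E XOR (E XOR B))) IFF NOT (B XOR (B XOR E))))) XOR (E XOR (E XOR B)))) XOR ((NOT (B IFF E) XOR E) XOR B) = T XOR F = T

T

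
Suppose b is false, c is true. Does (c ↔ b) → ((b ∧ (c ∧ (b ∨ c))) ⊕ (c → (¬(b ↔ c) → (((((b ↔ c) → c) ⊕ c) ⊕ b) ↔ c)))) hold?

True

c ↔ b = True ↔ False = False
b ∨ c = False ∨ True = True
c ∧ (b ∨ c) = True ∧ True = True
b ∧ (c ∧ (b ∨ c)) = False ∧ True = False
b ↔ c = False ↔ True = False
¬(b ↔ c) = ¬False = True
b ↔ c = False ↔ True = False
(b ↔ c) → c = False → True = True
((b ↔ c) → c) ⊕ c = True ⊕ True = False
(((b ↔ c) → c) ⊕ c) ⊕ b = False ⊕ False = False
((((b ↔ c) → c) ⊕ c) ⊕ b) ↔ c = False ↔ True = False
¬(b ↔ c) → (((((b ↔ c) → c) ⊕ c) ⊕ b) ↔ c) = True → False = False
c → (¬(b ↔ c) → (((((b ↔ c) → c) ⊕ c) ⊕ b) ↔ c)) = True → False = False
(b ∧ (c ∧ (b ∨ c))) ⊕ (c → (¬(b ↔ c) → (((((b ↔ c) → c) ⊕ c) ⊕ b) ↔ c))) = False ⊕ False = False
(c ↔ b) → ((b ∧ (c ∧ (b ∨ c))) ⊕ (c → (¬(b ↔ c) → (((((b ↔ c) → c) ⊕ c) ⊕ b) ↔ c)))) = False → False = True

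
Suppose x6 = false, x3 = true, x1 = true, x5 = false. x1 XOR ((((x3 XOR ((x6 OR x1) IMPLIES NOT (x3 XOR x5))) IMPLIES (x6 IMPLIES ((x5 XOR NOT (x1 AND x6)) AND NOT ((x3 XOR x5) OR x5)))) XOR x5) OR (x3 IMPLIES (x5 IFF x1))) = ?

false

Substituting x6=false, x3=true, x1=true, x5=false:
x6 OR x1 = false OR true = true
x3 XOR x5 = true XOR false = true
NOT (x3 XOR x5) = NOT true = false
(x6 OR x1) IMPLIES NOT (x3 XOR x5) = true IMPLIES false = false
x3 XOR ((x6 OR x1) IMPLIES NOT (x3 XOR x5)) = true XOR false = true
x1 AND x6 = true AND false = false
NOT (x1 AND x6) = NOT false = true
x5 XOR NOT (x1 AND x6) = false XOR true = true
x3 XOR x5 = true XOR false = true
(x3 XOR x5) OR x5 = true OR false = true
NOT ((x3 XOR x5) OR x5) = NOT true = false
(x5 XOR NOT (x1 AND x6)) AND NOT ((x3 XOR x5) OR x5) = true AND false = false
x6 IMPLIES ((x5 XOR NOT (x1 AND x6)) AND NOT ((x3 XOR x5) OR x5)) = false IMPLIES false = true
(x3 XOR ((x6 OR x1) IMPLIES NOT (x3 XOR x5))) IMPLIES (x6 IMPLIES ((x5 XOR NOT (x1 AND x6)) AND NOT ((x3 XOR x5) OR x5))) = true IMPLIES true = true
((x3 XOR ((x6 OR x1) IMPLIES NOT (x3 XOR x5))) IMPLIES (x6 IMPLIES ((x5 XOR NOT (x1 AND x6)) AND NOT ((x3 XOR x5) OR x5)))) XOR x5 = true XOR false = true
x5 IFF x1 = false IFF true = false
x3 IMPLIES (x5 IFF x1) = true IMPLIES false = false
(((x3 XOR ((x6 OR x1) IMPLIES NOT (x3 XOR x5))) IMPLIES (x6 IMPLIES ((x5 XOR NOT (x1 AND x6)) AND NOT ((x3 XOR x5) OR x5)))) XOR x5) OR (x3 IMPLIES (x5 IFF x1)) = true OR false = true
x1 XOR ((((x3 XOR ((x6 OR x1) IMPLIES NOT (x3 XOR x5))) IMPLIES (x6 IMPLIES ((x5 XOR NOT (x1 AND x6)) AND NOT ((x3 XOR x5) OR x5)))) XOR x5) OR (x3 IMPLIES (x5 IFF x1))) = true XOR true = false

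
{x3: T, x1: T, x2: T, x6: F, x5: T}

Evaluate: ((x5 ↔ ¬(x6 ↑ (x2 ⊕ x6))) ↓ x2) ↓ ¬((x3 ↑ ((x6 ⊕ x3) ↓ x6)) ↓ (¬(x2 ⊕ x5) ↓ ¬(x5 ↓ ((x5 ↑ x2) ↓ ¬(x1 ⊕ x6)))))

Substituting x3=T, x1=T, x2=T, x6=F, x5=T:
x2 ⊕ x6 = T ⊕ F = T
x6 ↑ (x2 ⊕ x6) = F ↑ T = T
¬(x6 ↑ (x2 ⊕ x6)) = ¬T = F
x5 ↔ ¬(x6 ↑ (x2 ⊕ x6)) = T ↔ F = F
(x5 ↔ ¬(x6 ↑ (x2 ⊕ x6))) ↓ x2 = F ↓ T = F
x6 ⊕ x3 = F ⊕ T = T
(x6 ⊕ x3) ↓ x6 = T ↓ F = F
x3 ↑ ((x6 ⊕ x3) ↓ x6) = T ↑ F = T
x2 ⊕ x5 = T ⊕ T = F
¬(x2 ⊕ x5) = ¬F = T
x5 ↑ x2 = T ↑ T = F
x1 ⊕ x6 = T ⊕ F = T
¬(x1 ⊕ x6) = ¬T = F
(x5 ↑ x2) ↓ ¬(x1 ⊕ x6) = F ↓ F = T
x5 ↓ ((x5 ↑ x2) ↓ ¬(x1 ⊕ x6)) = T ↓ T = F
¬(x5 ↓ ((x5 ↑ x2) ↓ ¬(x1 ⊕ x6))) = ¬F = T
¬(x2 ⊕ x5) ↓ ¬(x5 ↓ ((x5 ↑ x2) ↓ ¬(x1 ⊕ x6))) = T ↓ T = F
(x3 ↑ ((x6 ⊕ x3) ↓ x6)) ↓ (¬(x2 ⊕ x5) ↓ ¬(x5 ↓ ((x5 ↑ x2) ↓ ¬(x1 ⊕ x6)))) = T ↓ F = F
¬((x3 ↑ ((x6 ⊕ x3) ↓ x6)) ↓ (¬(x2 ⊕ x5) ↓ ¬(x5 ↓ ((x5 ↑ x2) ↓ ¬(x1 ⊕ x6))))) = ¬F = T
((x5 ↔ ¬(x6 ↑ (x2 ⊕ x6))) ↓ x2) ↓ ¬((x3 ↑ ((x6 ⊕ x3) ↓ x6)) ↓ (¬(x2 ⊕ x5) ↓ ¬(x5 ↓ ((x5 ↑ x2) ↓ ¬(x1 ⊕ x6))))) = F ↓ T = F

F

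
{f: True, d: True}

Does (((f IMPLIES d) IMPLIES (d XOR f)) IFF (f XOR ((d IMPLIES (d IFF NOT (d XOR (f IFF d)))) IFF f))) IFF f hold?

True

Substituting f=True, d=True:
f IMPLIES d = True IMPLIES True = True
d XOR f = True XOR True = False
(f IMPLIES d) IMPLIES (d XOR f) = True IMPLIES False = False
f IFF d = True IFF True = True
d XOR (f IFF d) = True XOR True = False
NOT (d XOR (f IFF d)) = NOT False = True
d IFF NOT (d XOR (f IFF d)) = True IFF True = True
d IMPLIES (d IFF NOT (d XOR (f IFF d))) = True IMPLIES True = True
(d IMPLIES (d IFF NOT (d XOR (f IFF d)))) IFF f = True IFF True = True
f XOR ((d IMPLIES (d IFF NOT (d XOR (f IFF d)))) IFF f) = True XOR True = False
((f IMPLIES d) IMPLIES (d XOR f)) IFF (f XOR ((d IMPLIES (d IFF NOT (d XOR (f IFF d)))) IFF f)) = False IFF False = True
(((f IMPLIES d) IMPLIES (d XOR f)) IFF (f XOR ((d IMPLIES (d IFF NOT (d XOR (f IFF d)))) IFF f))) IFF f = True IFF True = True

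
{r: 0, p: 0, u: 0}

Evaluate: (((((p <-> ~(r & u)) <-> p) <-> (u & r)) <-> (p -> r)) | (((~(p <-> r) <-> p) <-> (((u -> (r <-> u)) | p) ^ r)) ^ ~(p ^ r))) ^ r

0

r & u = 0 & 0 = 0
~(r & u) = ~0 = 1
p <-> ~(r & u) = 0 <-> 1 = 0
(p <-> ~(r & u)) <-> p = 0 <-> 0 = 1
u & r = 0 & 0 = 0
((p <-> ~(r & u)) <-> p) <-> (u & r) = 1 <-> 0 = 0
p -> r = 0 -> 0 = 1
(((p <-> ~(r & u)) <-> p) <-> (u & r)) <-> (p -> r) = 0 <-> 1 = 0
p <-> r = 0 <-> 0 = 1
~(p <-> r) = ~1 = 0
~(p <-> r) <-> p = 0 <-> 0 = 1
r <-> u = 0 <-> 0 = 1
u -> (r <-> u) = 0 -> 1 = 1
(u -> (r <-> u)) | p = 1 | 0 = 1
((u -> (r <-> u)) | p) ^ r = 1 ^ 0 = 1
(~(p <-> r) <-> p) <-> (((u -> (r <-> u)) | p) ^ r) = 1 <-> 1 = 1
p ^ r = 0 ^ 0 = 0
~(p ^ r) = ~0 = 1
((~(p <-> r) <-> p) <-> (((u -> (r <-> u)) | p) ^ r)) ^ ~(p ^ r) = 1 ^ 1 = 0
((((p <-> ~(r & u)) <-> p) <-> (u & r)) <-> (p -> r)) | (((~(p <-> r) <-> p) <-> (((u -> (r <-> u)) | p) ^ r)) ^ ~(p ^ r)) = 0 | 0 = 0
(((((p <-> ~(r & u)) <-> p) <-> (u & r)) <-> (p -> r)) | (((~(p <-> r) <-> p) <-> (((u -> (r <-> u)) | p) ^ r)) ^ ~(p ^ r))) ^ r = 0 ^ 0 = 0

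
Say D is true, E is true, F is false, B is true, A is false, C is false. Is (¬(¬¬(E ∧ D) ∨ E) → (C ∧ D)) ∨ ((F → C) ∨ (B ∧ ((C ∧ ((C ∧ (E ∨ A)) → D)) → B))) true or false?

Substituting D=True, E=True, F=False, B=True, A=False, C=False:
E ∧ D = True ∧ True = True
¬(E ∧ D) = ¬True = False
¬¬(E ∧ D) = ¬False = True
¬¬(E ∧ D) ∨ E = True ∨ True = True
¬(¬¬(E ∧ D) ∨ E) = ¬True = False
C ∧ D = False ∧ True = False
¬(¬¬(E ∧ D) ∨ E) → (C ∧ D) = False → False = True
F → C = False → False = True
E ∨ A = True ∨ False = True
C ∧ (E ∨ A) = False ∧ True = False
(C ∧ (E ∨ A)) → D = False → True = True
C ∧ ((C ∧ (E ∨ A)) → D) = False ∧ True = False
(C ∧ ((C ∧ (E ∨ A)) → D)) → B = False → True = True
B ∧ ((C ∧ ((C ∧ (E ∨ A)) → D)) → B) = True ∧ True = True
(F → C) ∨ (B ∧ ((C ∧ ((C ∧ (E ∨ A)) → D)) → B)) = True ∨ True = True
(¬(¬¬(E ∧ D) ∨ E) → (C ∧ D)) ∨ ((F → C) ∨ (B ∧ ((C ∧ ((C ∧ (E ∨ A)) → D)) → B))) = True ∨ True = True

True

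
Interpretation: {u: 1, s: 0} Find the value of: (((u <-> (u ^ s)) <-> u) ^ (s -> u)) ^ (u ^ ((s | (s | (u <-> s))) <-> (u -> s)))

Substituting u=1, s=0:
u ^ s = 1 ^ 0 = 1
u <-> (u ^ s) = 1 <-> 1 = 1
(u <-> (u ^ s)) <-> u = 1 <-> 1 = 1
s -> u = 0 -> 1 = 1
((u <-> (u ^ s)) <-> u) ^ (s -> u) = 1 ^ 1 = 0
u <-> s = 1 <-> 0 = 0
s | (u <-> s) = 0 | 0 = 0
s | (s | (u <-> s)) = 0 | 0 = 0
u -> s = 1 -> 0 = 0
(s | (s | (u <-> s))) <-> (u -> s) = 0 <-> 0 = 1
u ^ ((s | (s | (u <-> s))) <-> (u -> s)) = 1 ^ 1 = 0
(((u <-> (u ^ s)) <-> u) ^ (s -> u)) ^ (u ^ ((s | (s | (u <-> s))) <-> (u -> s))) = 0 ^ 0 = 0

0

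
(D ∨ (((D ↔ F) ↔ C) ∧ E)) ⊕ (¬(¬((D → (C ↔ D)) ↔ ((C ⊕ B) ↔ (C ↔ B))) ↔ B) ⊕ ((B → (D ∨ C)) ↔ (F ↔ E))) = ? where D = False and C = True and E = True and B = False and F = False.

D ↔ F = False ↔ False = True
(D ↔ F) ↔ C = True ↔ True = True
((D ↔ F) ↔ C) ∧ E = True ∧ True = True
D ∨ (((D ↔ F) ↔ C) ∧ E) = False ∨ True = True
C ↔ D = True ↔ False = False
D → (C ↔ D) = False → False = True
C ⊕ B = True ⊕ False = True
C ↔ B = True ↔ False = False
(C ⊕ B) ↔ (C ↔ B) = True ↔ False = False
(D → (C ↔ D)) ↔ ((C ⊕ B) ↔ (C ↔ B)) = True ↔ False = False
¬((D → (C ↔ D)) ↔ ((C ⊕ B) ↔ (C ↔ B))) = ¬False = True
¬((D → (C ↔ D)) ↔ ((C ⊕ B) ↔ (C ↔ B))) ↔ B = True ↔ False = False
¬(¬((D → (C ↔ D)) ↔ ((C ⊕ B) ↔ (C ↔ B))) ↔ B) = ¬False = True
D ∨ C = False ∨ True = True
B → (D ∨ C) = False → True = True
F ↔ E = False ↔ True = False
(B → (D ∨ C)) ↔ (F ↔ E) = True ↔ False = False
¬(¬((D → (C ↔ D)) ↔ ((C ⊕ B) ↔ (C ↔ B))) ↔ B) ⊕ ((B → (D ∨ C)) ↔ (F ↔ E)) = True ⊕ False = True
(D ∨ (((D ↔ F) ↔ C) ∧ E)) ⊕ (¬(¬((D → (C ↔ D)) ↔ ((C ⊕ B) ↔ (C ↔ B))) ↔ B) ⊕ ((B → (D ∨ C)) ↔ (F ↔ E))) = True ⊕ True = False

False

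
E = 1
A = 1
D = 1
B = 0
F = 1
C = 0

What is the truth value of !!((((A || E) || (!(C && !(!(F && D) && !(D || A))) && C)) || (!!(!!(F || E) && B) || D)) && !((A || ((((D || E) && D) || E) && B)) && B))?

A || E = 1 || 1 = 1
F && D = 1 && 1 = 1
!(F && D) = !1 = 0
D || A = 1 || 1 = 1
!(D || A) = !1 = 0
!(F && D) && !(D || A) = 0 && 0 = 0
!(!(F && D) && !(D || A)) = !0 = 1
C && !(!(F && D) && !(D || A)) = 0 && 1 = 0
!(C && !(!(F && D) && !(D || A))) = !0 = 1
!(C && !(!(F && D) && !(D || A))) && C = 1 && 0 = 0
(A || E) || (!(C && !(!(F && D) && !(D || A))) && C) = 1 || 0 = 1
F || E = 1 || 1 = 1
!(F || E) = !1 = 0
!!(F || E) = !0 = 1
!!(F || E) && B = 1 && 0 = 0
!(!!(F || E) && B) = !0 = 1
!!(!!(F || E) && B) = !1 = 0
!!(!!(F || E) && B) || D = 0 || 1 = 1
((A || E) || (!(C && !(!(F && D) && !(D || A))) && C)) || (!!(!!(F || E) && B) || D) = 1 || 1 = 1
D || E = 1 || 1 = 1
(D || E) && D = 1 && 1 = 1
((D || E) && D) || E = 1 || 1 = 1
(((D || E) && D) || E) && B = 1 && 0 = 0
A || ((((D || E) && D) || E) && B) = 1 || 0 = 1
(A || ((((D || E) && D) || E) && B)) && B = 1 && 0 = 0
!((A || ((((D || E) && D) || E) && B)) && B) = !0 = 1
(((A || E) || (!(C && !(!(F && D) && !(D || A))) && C)) || (!!(!!(F || E) && B) || D)) && !((A || ((((D || E) && D) || E) && B)) && B) = 1 && 1 = 1
!((((A || E) || (!(C && !(!(F && D) && !(D || A))) && C)) || (!!(!!(F || E) && B) || D)) && !((A || ((((D || E) && D) || E) && B)) && B)) = !1 = 0
!!((((A || E) || (!(C && !(!(F && D) && !(D || A))) && C)) || (!!(!!(F || E) && B) || D)) && !((A || ((((D || E) && D) || E) && B)) && B)) = !0 = 1

1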